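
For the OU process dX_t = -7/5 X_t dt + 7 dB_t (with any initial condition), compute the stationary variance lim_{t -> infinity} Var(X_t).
lim Var(X_t) = 35/2

The OU SDE dX = -theta X dt + sigma dB admits the integrating factor exp(theta t): d(exp(theta t) X_t) = sigma exp(theta t) dB_t. Integrating from 0 to t gives X_t = x_0 * exp(-theta t) + sigma * int_0^t exp(-theta (t-s)) dB_s for any initial x_0. The Itô integral has variance (by the Itô isometry) sigma^2 * int_0^t exp(-2 theta (t - s)) ds = sigma^2 * (1 - exp(-2 theta t)) / (2 theta), independent of x_0.
With theta = 7/5, sigma = 7:
  Var(X_t) = (7)^2 * (1 - exp(-2*7/5 t)) / (2 * 7/5) = 35/2 - 35*exp(-14*t/5)/2.
As t -> infinity, exp(-2*7/5 t) -> 0, so the stationary variance is sigma^2 / (2 theta) = 35/2.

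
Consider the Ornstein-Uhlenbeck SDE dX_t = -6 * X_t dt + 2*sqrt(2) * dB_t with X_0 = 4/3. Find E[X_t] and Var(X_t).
E[X_t] = 4*exp(-6*t)/3; Var(X_t) = 2/3 - 2*exp(-12*t)/3

The OU SDE dX = -theta X dt + sigma dB admits the integrating factor exp(theta t): d(exp(theta t) X_t) = sigma exp(theta t) dB_t. Integrating from 0 to t:
  X_t = x_0 * exp(-theta t) + sigma * int_0^t exp(-theta (t-s)) dB_s.
The Itô integral has mean 0 and (by the Itô isometry) variance sigma^2 * int_0^t exp(-2 theta (t - s)) ds = sigma^2 * (1 - exp(-2 theta t)) / (2 theta).
With theta = 6, sigma = 2*sqrt(2), x_0 = 4/3:
  E[X_t] = 4/3 * exp(-6 t) = 4*exp(-6*t)/3
  Var(X_t) = (2*sqrt(2))^2 * (1 - exp(-2*6 t)) / (2 * 6) = 2/3 - 2*exp(-12*t)/3.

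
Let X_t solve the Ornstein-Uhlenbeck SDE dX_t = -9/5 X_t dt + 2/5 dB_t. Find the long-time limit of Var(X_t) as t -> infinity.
lim Var(X_t) = 2/45

The OU SDE dX = -theta X dt + sigma dB admits the integrating factor exp(theta t): d(exp(theta t) X_t) = sigma exp(theta t) dB_t. Integrating from 0 to t gives X_t = x_0 * exp(-theta t) + sigma * int_0^t exp(-theta (t-s)) dB_s for any initial x_0. The Itô integral has variance (by the Itô isometry) sigma^2 * int_0^t exp(-2 theta (t - s)) ds = sigma^2 * (1 - exp(-2 theta t)) / (2 theta), independent of x_0.
With theta = 9/5, sigma = 2/5:
  Var(X_t) = (2/5)^2 * (1 - exp(-2*9/5 t)) / (2 * 9/5) = 2/45 - 2*exp(-18*t/5)/45.
As t -> infinity, exp(-2*9/5 t) -> 0, so the stationary variance is sigma^2 / (2 theta) = 2/45.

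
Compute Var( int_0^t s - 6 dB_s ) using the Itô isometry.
Var = t*(t^2 - 18*t + 108)/3

The Itô integral of a deterministic integrand f(s) has mean 0 because each increment f(s) * (B_{s+ds} - B_s) has mean 0. By the Itô isometry:
  Var( int_0^t f(s) dB_s ) = E[ (int_0^t f(s) dB_s)^2 ] = int_0^t f(s)^2 ds.
Here f(s) = s - 6, so f(s)^2 = (s - 6)^2. Integrate:
  int_0^t ((s - 6)^2) ds = t*(t^2 - 18*t + 108)/3.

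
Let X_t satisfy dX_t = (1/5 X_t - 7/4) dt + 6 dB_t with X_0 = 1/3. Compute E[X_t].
E[X_t] = 35/4 - 101*exp(t/5)/12

Taking expectations and using E[dB_t] = 0, the mean m(t) = E[X_t] satisfies the ODE m'(t) = a m(t) + b with m(0) = x_0. With a = 1/5, b = -7/4, x_0 = 1/3, the solution is
  m(t) = x_0 * exp(a t) + (b/a) * (exp(a t) - 1)
       = (1/3) * exp((1/5) t) + ((-7/4)/(1/5)) * (exp((1/5) t) - 1)
       = 35/4 - 101*exp(t/5)/12.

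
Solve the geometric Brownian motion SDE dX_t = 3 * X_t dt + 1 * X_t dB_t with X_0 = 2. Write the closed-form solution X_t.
X_t = 2 * exp((5/2) * t + (1) * B_t)

For GBM dX = mu X dt + sigma X dB with X_0 = x_0, apply Itô to Y = log X: dY = (mu - sigma^2/2) dt + sigma dB, so Y_t = log(x_0) + (mu - sigma^2/2) t + sigma B_t and hence X_t = x_0 * exp((mu - sigma^2/2) t + sigma B_t).
With mu = 3, sigma = 1, x_0 = 2, this gives:
  X_t = 2 * exp((5/2) * t + (1) * B_t).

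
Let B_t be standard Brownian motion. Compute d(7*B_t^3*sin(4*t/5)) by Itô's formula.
d(7*B_t^3*sin(4*t/5)) = (28*B_t^3*cos(4*t/5)/5 + 21*B_t*sin(4*t/5)) dt + (21*B_t^2*sin(4*t/5)) dB_t

Itô's formula for f(t, x): d f(t, B_t) = (f_t + (1/2) f_xx) dt + f_x dB_t. Compute partials of f(t, x) = 7*x^3*sin(4*t/5):
  f_t(t,x)  = 28*x^3*cos(4*t/5)/5
  f_x(t,x)  = 21*x^2*sin(4*t/5)
  f_xx(t,x) = 42*x*sin(4*t/5)
Assemble drift = f_t + (1/2) f_xx = 28*x^3*cos(4*t/5)/5 + 21*x*sin(4*t/5) and diffusion = f_x = 21*x^2*sin(4*t/5). Substituting x = B_t:
  d(7*B_t^3*sin(4*t/5)) = (28*B_t^3*cos(4*t/5)/5 + 21*B_t*sin(4*t/5)) dt + (21*B_t^2*sin(4*t/5)) dB_t.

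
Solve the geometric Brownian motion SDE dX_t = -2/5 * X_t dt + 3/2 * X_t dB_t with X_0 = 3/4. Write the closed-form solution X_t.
X_t = 3/4 * exp((-61/40) * t + (3/2) * B_t)

For GBM dX = mu X dt + sigma X dB with X_0 = x_0, apply Itô to Y = log X: dY = (mu - sigma^2/2) dt + sigma dB, so Y_t = log(x_0) + (mu - sigma^2/2) t + sigma B_t and hence X_t = x_0 * exp((mu - sigma^2/2) t + sigma B_t).
With mu = -2/5, sigma = 3/2, x_0 = 3/4, this gives:
  X_t = 3/4 * exp((-61/40) * t + (3/2) * B_t).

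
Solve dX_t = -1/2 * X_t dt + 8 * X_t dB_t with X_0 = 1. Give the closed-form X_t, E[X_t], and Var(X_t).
X_t = 1 * exp((-65/2) t + (8) B_t); E[X_t] = exp(-t/2); Var(X_t) = (exp(64*t) - 1)*exp(-t)

For GBM dX = mu X dt + sigma X dB with X_0 = x_0, apply Itô to Y = log X: dY = (mu - sigma^2/2) dt + sigma dB, so Y_t = log(x_0) + (mu - sigma^2/2) t + sigma B_t and hence X_t = x_0 * exp((mu - sigma^2/2) t + sigma B_t).
With mu = -1/2, sigma = 8, x_0 = 1, this gives:
  X_t = 1 * exp((-65/2) * t + (8) * B_t).
Since sigma*B_t ~ Normal(0, sigma^2 t), E[exp(sigma*B_t)] = exp(sigma^2 t / 2); so E[X_t] = x_0 * exp((mu - sigma^2/2) t) * exp(sigma^2 t / 2) = x_0 * exp(mu t) = exp(-t/2).
Var(X_t) = E[X_t^2] - (E[X_t])^2 = x_0^2 * exp(2 mu t) * (exp(sigma^2 t) - 1) = (exp(64*t) - 1)*exp(-t).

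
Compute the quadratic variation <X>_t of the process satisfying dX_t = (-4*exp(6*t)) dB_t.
<X>_t = 4*exp(12*t)/3 - 4/3

For an Itô process dX_t = a(t) dt + b(t) dB_t, the quadratic variation is <X>_t = int_0^t b(s)^2 ds (the drift term does not contribute). Here b(s) = -4*exp(6*s), so
  b(s)^2 = 16*exp(12*s).
Integrating from 0 to t:
  <X>_t = int_0^t (16*exp(12*s)) ds = 4*exp(12*t)/3 - 4/3.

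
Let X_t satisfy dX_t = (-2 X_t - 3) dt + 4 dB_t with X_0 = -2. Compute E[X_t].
E[X_t] = -3/2 - exp(-2*t)/2

Taking expectations and using E[dB_t] = 0, the mean m(t) = E[X_t] satisfies the ODE m'(t) = a m(t) + b with m(0) = x_0. With a = -2, b = -3, x_0 = -2, the solution is
  m(t) = x_0 * exp(a t) + (b/a) * (exp(a t) - 1)
       = (-2) * exp((-2) t) + ((-3)/(-2)) * (exp((-2) t) - 1)
       = -3/2 - exp(-2*t)/2.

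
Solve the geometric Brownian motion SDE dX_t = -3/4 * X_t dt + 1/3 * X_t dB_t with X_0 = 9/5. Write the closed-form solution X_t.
X_t = 9/5 * exp((-29/36) * t + (1/3) * B_t)

For GBM dX = mu X dt + sigma X dB with X_0 = x_0, apply Itô to Y = log X: dY = (mu - sigma^2/2) dt + sigma dB, so Y_t = log(x_0) + (mu - sigma^2/2) t + sigma B_t and hence X_t = x_0 * exp((mu - sigma^2/2) t + sigma B_t).
With mu = -3/4, sigma = 1/3, x_0 = 9/5, this gives:
  X_t = 9/5 * exp((-29/36) * t + (1/3) * B_t).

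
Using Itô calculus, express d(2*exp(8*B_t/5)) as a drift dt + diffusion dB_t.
d(2*exp(8*B_t/5)) = (64*exp(8*B_t/5)/25) dt + (16*exp(8*B_t/5)/5) dB_t

Itô's formula for f(B_t) gives d f(B_t) = f'(B_t) dB_t + (1/2) f''(B_t) dt. Compute derivatives of f(x) = 2*exp(8*x/5):
  f'(x)  = 16*exp(8*x/5)/5
  f''(x) = 128*exp(8*x/5)/25
Substitute x = B_t and multiply the f'' term by 1/2:
  drift     = (1/2) * (128*exp(8*x/5)/25) evaluated at B_t = 64*exp(8*B_t/5)/25
  diffusion = (16*exp(8*x/5)/5) evaluated at B_t = 16*exp(8*B_t/5)/5
Therefore d(2*exp(8*B_t/5)) = (64*exp(8*B_t/5)/25) dt + (16*exp(8*B_t/5)/5) dB_t.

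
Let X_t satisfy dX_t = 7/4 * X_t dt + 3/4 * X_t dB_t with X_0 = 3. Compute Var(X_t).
Var(X_t) = 9*(exp(9*t/16) - 1)*exp(7*t/2)

For GBM dX = mu X dt + sigma X dB with X_0 = x_0, apply Itô to Y = log X: dY = (mu - sigma^2/2) dt + sigma dB, so Y_t = log(x_0) + (mu - sigma^2/2) t + sigma B_t and hence X_t = x_0 * exp((mu - sigma^2/2) t + sigma B_t).
With mu = 7/4, sigma = 3/4, x_0 = 3, this gives:
  X_t = 3 * exp((47/32) * t + (3/4) * B_t).
Since sigma*B_t ~ Normal(0, sigma^2 t), E[exp(sigma*B_t)] = exp(sigma^2 t / 2); so E[X_t] = x_0 * exp((mu - sigma^2/2) t) * exp(sigma^2 t / 2) = x_0 * exp(mu t) = 3*exp(7*t/4).
Var(X_t) = E[X_t^2] - (E[X_t])^2 = x_0^2 * exp(2 mu t) * (exp(sigma^2 t) - 1) = 9*(exp(9*t/16) - 1)*exp(7*t/2).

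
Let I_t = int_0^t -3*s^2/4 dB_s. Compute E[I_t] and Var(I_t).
E[I_t] = 0; Var(I_t) = 9*t^5/80

The Itô integral of a deterministic integrand f(s) has mean 0 because each increment f(s) * (B_{s+ds} - B_s) has mean 0. By the Itô isometry:
  Var( int_0^t f(s) dB_s ) = E[ (int_0^t f(s) dB_s)^2 ] = int_0^t f(s)^2 ds.
Here f(s) = -3*s^2/4, so f(s)^2 = 9*s^4/16. Integrate:
  int_0^t (9*s^4/16) ds = 9*t^5/80.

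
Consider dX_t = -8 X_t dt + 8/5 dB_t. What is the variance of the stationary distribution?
lim Var(X_t) = 4/25

The OU SDE dX = -theta X dt + sigma dB admits the integrating factor exp(theta t): d(exp(theta t) X_t) = sigma exp(theta t) dB_t. Integrating from 0 to t gives X_t = x_0 * exp(-theta t) + sigma * int_0^t exp(-theta (t-s)) dB_s for any initial x_0. The Itô integral has variance (by the Itô isometry) sigma^2 * int_0^t exp(-2 theta (t - s)) ds = sigma^2 * (1 - exp(-2 theta t)) / (2 theta), independent of x_0.
With theta = 8, sigma = 8/5:
  Var(X_t) = (8/5)^2 * (1 - exp(-2*8 t)) / (2 * 8) = 4/25 - 4*exp(-16*t)/25.
As t -> infinity, exp(-2*8 t) -> 0, so the stationary variance is sigma^2 / (2 theta) = 4/25.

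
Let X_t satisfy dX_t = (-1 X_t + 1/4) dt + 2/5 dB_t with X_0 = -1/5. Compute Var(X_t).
Var(X_t) = 2/25 - 2*exp(-2*t)/25

The variance V(t) = Var(X_t) satisfies V'(t) = 2 a V(t) + c^2 with V(0) = 0 (drift coefficient is linear in X, diffusion is constant). With a = -1, c = 2/5, the solution is
  V(t) = (c^2 / (2 a)) * (exp(2 a t) - 1)
       = ((2/5)^2 / (2*(-1))) * (exp((-2) t) - 1)
       = 2/25 - 2*exp(-2*t)/25.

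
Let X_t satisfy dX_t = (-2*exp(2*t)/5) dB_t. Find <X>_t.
<X>_t = exp(4*t)/25 - 1/25

For an Itô process dX_t = a(t) dt + b(t) dB_t, the quadratic variation is <X>_t = int_0^t b(s)^2 ds (the drift term does not contribute). Here b(s) = -2*exp(2*s)/5, so
  b(s)^2 = 4*exp(4*s)/25.
Integrating from 0 to t:
  <X>_t = int_0^t (4*exp(4*s)/25) ds = exp(4*t)/25 - 1/25.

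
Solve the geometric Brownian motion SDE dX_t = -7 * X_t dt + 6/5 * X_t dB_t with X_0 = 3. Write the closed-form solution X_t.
X_t = 3 * exp((-193/25) * t + (6/5) * B_t)

For GBM dX = mu X dt + sigma X dB with X_0 = x_0, apply Itô to Y = log X: dY = (mu - sigma^2/2) dt + sigma dB, so Y_t = log(x_0) + (mu - sigma^2/2) t + sigma B_t and hence X_t = x_0 * exp((mu - sigma^2/2) t + sigma B_t).
With mu = -7, sigma = 6/5, x_0 = 3, this gives:
  X_t = 3 * exp((-193/25) * t + (6/5) * B_t).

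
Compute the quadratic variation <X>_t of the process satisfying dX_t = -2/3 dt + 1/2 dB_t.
<X>_t = t/4

For an Itô process dX_t = a(t) dt + b(t) dB_t, the quadratic variation is <X>_t = int_0^t b(s)^2 ds (the drift term does not contribute). Here b(s) = 1/2, so
  b(s)^2 = 1/4.
Integrating from 0 to t:
  <X>_t = int_0^t (1/4) ds = t/4.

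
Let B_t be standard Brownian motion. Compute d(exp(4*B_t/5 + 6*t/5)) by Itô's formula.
d(exp(4*B_t/5 + 6*t/5)) = (38*exp(4*B_t/5 + 6*t/5)/25) dt + (4*exp(4*B_t/5 + 6*t/5)/5) dB_t

Itô's formula for f(t, x): d f(t, B_t) = (f_t + (1/2) f_xx) dt + f_x dB_t. Compute partials of f(t, x) = exp(6*t/5 + 4*x/5):
  f_t(t,x)  = 6*exp(6*t/5 + 4*x/5)/5
  f_x(t,x)  = 4*exp(6*t/5 + 4*x/5)/5
  f_xx(t,x) = 16*exp(6*t/5 + 4*x/5)/25
Assemble drift = f_t + (1/2) f_xx = 38*exp(6*t/5 + 4*x/5)/25 and diffusion = f_x = 4*exp(6*t/5 + 4*x/5)/5. Substituting x = B_t:
  d(exp(4*B_t/5 + 6*t/5)) = (38*exp(4*B_t/5 + 6*t/5)/25) dt + (4*exp(4*B_t/5 + 6*t/5)/5) dB_t.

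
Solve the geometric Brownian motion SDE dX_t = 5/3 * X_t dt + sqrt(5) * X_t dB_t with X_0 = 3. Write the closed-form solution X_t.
X_t = 3 * exp((-5/6) * t + (sqrt(5)) * B_t)

For GBM dX = mu X dt + sigma X dB with X_0 = x_0, apply Itô to Y = log X: dY = (mu - sigma^2/2) dt + sigma dB, so Y_t = log(x_0) + (mu - sigma^2/2) t + sigma B_t and hence X_t = x_0 * exp((mu - sigma^2/2) t + sigma B_t).
With mu = 5/3, sigma = sqrt(5), x_0 = 3, this gives:
  X_t = 3 * exp((-5/6) * t + (sqrt(5)) * B_t).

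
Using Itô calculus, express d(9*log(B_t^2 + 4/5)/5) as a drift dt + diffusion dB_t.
d(9*log(B_t^2 + 4/5)/5) = (9*(4 - 5*B_t^2)/(5*B_t^2 + 4)^2) dt + (18*B_t/(5*B_t^2 + 4)) dB_t

Itô's formula for f(B_t) gives d f(B_t) = f'(B_t) dB_t + (1/2) f''(B_t) dt. Compute derivatives of f(x) = 9*log(x^2 + 4/5)/5:
  f'(x)  = 18*x/(5*x^2 + 4)
  f''(x) = 18*(4 - 5*x^2)/(5*x^2 + 4)^2
Substitute x = B_t and multiply the f'' term by 1/2:
  drift     = (1/2) * (18*(4 - 5*x^2)/(5*x^2 + 4)^2) evaluated at B_t = 9*(4 - 5*B_t^2)/(5*B_t^2 + 4)^2
  diffusion = (18*x/(5*x^2 + 4)) evaluated at B_t = 18*B_t/(5*B_t^2 + 4)
Therefore d(9*log(B_t^2 + 4/5)/5) = (9*(4 - 5*B_t^2)/(5*B_t^2 + 4)^2) dt + (18*B_t/(5*B_t^2 + 4)) dB_t.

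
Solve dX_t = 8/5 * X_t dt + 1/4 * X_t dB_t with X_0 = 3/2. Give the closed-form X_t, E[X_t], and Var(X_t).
X_t = 3/2 * exp((251/160) t + (1/4) B_t); E[X_t] = 3*exp(8*t/5)/2; Var(X_t) = 9*(exp(t/16) - 1)*exp(16*t/5)/4

For GBM dX = mu X dt + sigma X dB with X_0 = x_0, apply Itô to Y = log X: dY = (mu - sigma^2/2) dt + sigma dB, so Y_t = log(x_0) + (mu - sigma^2/2) t + sigma B_t and hence X_t = x_0 * exp((mu - sigma^2/2) t + sigma B_t).
With mu = 8/5, sigma = 1/4, x_0 = 3/2, this gives:
  X_t = 3/2 * exp((251/160) * t + (1/4) * B_t).
Since sigma*B_t ~ Normal(0, sigma^2 t), E[exp(sigma*B_t)] = exp(sigma^2 t / 2); so E[X_t] = x_0 * exp((mu - sigma^2/2) t) * exp(sigma^2 t / 2) = x_0 * exp(mu t) = 3*exp(8*t/5)/2.
Var(X_t) = E[X_t^2] - (E[X_t])^2 = x_0^2 * exp(2 mu t) * (exp(sigma^2 t) - 1) = 9*(exp(t/16) - 1)*exp(16*t/5)/4.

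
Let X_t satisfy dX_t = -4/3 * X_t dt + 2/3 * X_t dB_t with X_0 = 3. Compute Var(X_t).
Var(X_t) = (9*exp(4*t/9) - 9)*exp(-8*t/3)

For GBM dX = mu X dt + sigma X dB with X_0 = x_0, apply Itô to Y = log X: dY = (mu - sigma^2/2) dt + sigma dB, so Y_t = log(x_0) + (mu - sigma^2/2) t + sigma B_t and hence X_t = x_0 * exp((mu - sigma^2/2) t + sigma B_t).
With mu = -4/3, sigma = 2/3, x_0 = 3, this gives:
  X_t = 3 * exp((-14/9) * t + (2/3) * B_t).
Since sigma*B_t ~ Normal(0, sigma^2 t), E[exp(sigma*B_t)] = exp(sigma^2 t / 2); so E[X_t] = x_0 * exp((mu - sigma^2/2) t) * exp(sigma^2 t / 2) = x_0 * exp(mu t) = 3*exp(-4*t/3).
Var(X_t) = E[X_t^2] - (E[X_t])^2 = x_0^2 * exp(2 mu t) * (exp(sigma^2 t) - 1) = (9*exp(4*t/9) - 9)*exp(-8*t/3).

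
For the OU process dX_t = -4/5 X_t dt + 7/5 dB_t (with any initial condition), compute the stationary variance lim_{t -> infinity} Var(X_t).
lim Var(X_t) = 49/40

The OU SDE dX = -theta X dt + sigma dB admits the integrating factor exp(theta t): d(exp(theta t) X_t) = sigma exp(theta t) dB_t. Integrating from 0 to t gives X_t = x_0 * exp(-theta t) + sigma * int_0^t exp(-theta (t-s)) dB_s for any initial x_0. The Itô integral has variance (by the Itô isometry) sigma^2 * int_0^t exp(-2 theta (t - s)) ds = sigma^2 * (1 - exp(-2 theta t)) / (2 theta), independent of x_0.
With theta = 4/5, sigma = 7/5:
  Var(X_t) = (7/5)^2 * (1 - exp(-2*4/5 t)) / (2 * 4/5) = 49/40 - 49*exp(-8*t/5)/40.
As t -> infinity, exp(-2*4/5 t) -> 0, so the stationary variance is sigma^2 / (2 theta) = 49/40.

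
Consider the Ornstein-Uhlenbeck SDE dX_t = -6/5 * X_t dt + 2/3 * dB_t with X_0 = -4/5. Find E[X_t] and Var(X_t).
E[X_t] = -4*exp(-6*t/5)/5; Var(X_t) = 5/27 - 5*exp(-12*t/5)/27

The OU SDE dX = -theta X dt + sigma dB admits the integrating factor exp(theta t): d(exp(theta t) X_t) = sigma exp(theta t) dB_t. Integrating from 0 to t:
  X_t = x_0 * exp(-theta t) + sigma * int_0^t exp(-theta (t-s)) dB_s.
The Itô integral has mean 0 and (by the Itô isometry) variance sigma^2 * int_0^t exp(-2 theta (t - s)) ds = sigma^2 * (1 - exp(-2 theta t)) / (2 theta).
With theta = 6/5, sigma = 2/3, x_0 = -4/5:
  E[X_t] = -4/5 * exp(-6/5 t) = -4*exp(-6*t/5)/5
  Var(X_t) = (2/3)^2 * (1 - exp(-2*6/5 t)) / (2 * 6/5) = 5/27 - 5*exp(-12*t/5)/27.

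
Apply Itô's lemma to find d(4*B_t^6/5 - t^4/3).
d(4*B_t^6/5 - t^4/3) = (12*B_t^4 - 4*t^3/3) dt + (24*B_t^5/5) dB_t

Itô's formula for f(t, x): d f(t, B_t) = (f_t + (1/2) f_xx) dt + f_x dB_t. Compute partials of f(t, x) = -t^4/3 + 4*x^6/5:
  f_t(t,x)  = -4*t^3/3
  f_x(t,x)  = 24*x^5/5
  f_xx(t,x) = 24*x^4
Assemble drift = f_t + (1/2) f_xx = -4*t^3/3 + 12*x^4 and diffusion = f_x = 24*x^5/5. Substituting x = B_t:
  d(4*B_t^6/5 - t^4/3) = (12*B_t^4 - 4*t^3/3) dt + (24*B_t^5/5) dB_t.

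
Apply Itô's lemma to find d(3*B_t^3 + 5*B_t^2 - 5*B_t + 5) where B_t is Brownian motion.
d(3*B_t^3 + 5*B_t^2 - 5*B_t + 5) = (9*B_t + 5) dt + (9*B_t^2 + 10*B_t - 5) dB_t

Itô's formula for f(B_t) gives d f(B_t) = f'(B_t) dB_t + (1/2) f''(B_t) dt. Compute derivatives of f(x) = 3*x^3 + 5*x^2 - 5*x + 5:
  f'(x)  = 9*x^2 + 10*x - 5
  f''(x) = 18*x + 10
Substitute x = B_t and multiply the f'' term by 1/2:
  drift     = (1/2) * (18*x + 10) evaluated at B_t = 9*B_t + 5
  diffusion = (9*x^2 + 10*x - 5) evaluated at B_t = 9*B_t^2 + 10*B_t - 5
Therefore d(3*B_t^3 + 5*B_t^2 - 5*B_t + 5) = (9*B_t + 5) dt + (9*B_t^2 + 10*B_t - 5) dB_t.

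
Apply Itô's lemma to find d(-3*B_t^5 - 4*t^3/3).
d(-3*B_t^5 - 4*t^3/3) = (-30*B_t^3 - 4*t^2) dt + (-15*B_t^4) dB_t

Itô's formula for f(t, x): d f(t, B_t) = (f_t + (1/2) f_xx) dt + f_x dB_t. Compute partials of f(t, x) = -4*t^3/3 - 3*x^5:
  f_t(t,x)  = -4*t^2
  f_x(t,x)  = -15*x^4
  f_xx(t,x) = -60*x^3
Assemble drift = f_t + (1/2) f_xx = -4*t^2 - 30*x^3 and diffusion = f_x = -15*x^4. Substituting x = B_t:
  d(-3*B_t^5 - 4*t^3/3) = (-30*B_t^3 - 4*t^2) dt + (-15*B_t^4) dB_t.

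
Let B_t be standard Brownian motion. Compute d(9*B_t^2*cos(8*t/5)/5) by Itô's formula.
d(9*B_t^2*cos(8*t/5)/5) = (-72*B_t^2*sin(8*t/5)/25 + 9*cos(8*t/5)/5) dt + (18*B_t*cos(8*t/5)/5) dB_t

Itô's formula for f(t, x): d f(t, B_t) = (f_t + (1/2) f_xx) dt + f_x dB_t. Compute partials of f(t, x) = 9*x^2*cos(8*t/5)/5:
  f_t(t,x)  = -72*x^2*sin(8*t/5)/25
  f_x(t,x)  = 18*x*cos(8*t/5)/5
  f_xx(t,x) = 18*cos(8*t/5)/5
Assemble drift = f_t + (1/2) f_xx = -72*x^2*sin(8*t/5)/25 + 9*cos(8*t/5)/5 and diffusion = f_x = 18*x*cos(8*t/5)/5. Substituting x = B_t:
  d(9*B_t^2*cos(8*t/5)/5) = (-72*B_t^2*sin(8*t/5)/25 + 9*cos(8*t/5)/5) dt + (18*B_t*cos(8*t/5)/5) dB_t.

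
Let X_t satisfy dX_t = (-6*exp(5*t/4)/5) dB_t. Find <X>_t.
<X>_t = 72*exp(5*t/2)/125 - 72/125

For an Itô process dX_t = a(t) dt + b(t) dB_t, the quadratic variation is <X>_t = int_0^t b(s)^2 ds (the drift term does not contribute). Here b(s) = -6*exp(5*s/4)/5, so
  b(s)^2 = 36*exp(5*s/2)/25.
Integrating from 0 to t:
  <X>_t = int_0^t (36*exp(5*s/2)/25) ds = 72*exp(5*t/2)/125 - 72/125.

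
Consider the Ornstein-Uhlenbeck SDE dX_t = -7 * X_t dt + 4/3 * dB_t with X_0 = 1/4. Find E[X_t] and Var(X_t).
E[X_t] = exp(-7*t)/4; Var(X_t) = 8/63 - 8*exp(-14*t)/63

The OU SDE dX = -theta X dt + sigma dB admits the integrating factor exp(theta t): d(exp(theta t) X_t) = sigma exp(theta t) dB_t. Integrating from 0 to t:
  X_t = x_0 * exp(-theta t) + sigma * int_0^t exp(-theta (t-s)) dB_s.
The Itô integral has mean 0 and (by the Itô isometry) variance sigma^2 * int_0^t exp(-2 theta (t - s)) ds = sigma^2 * (1 - exp(-2 theta t)) / (2 theta).
With theta = 7, sigma = 4/3, x_0 = 1/4:
  E[X_t] = 1/4 * exp(-7 t) = exp(-7*t)/4
  Var(X_t) = (4/3)^2 * (1 - exp(-2*7 t)) / (2 * 7) = 8/63 - 8*exp(-14*t)/63.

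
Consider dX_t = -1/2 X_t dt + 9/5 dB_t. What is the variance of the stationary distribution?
lim Var(X_t) = 81/25

The OU SDE dX = -theta X dt + sigma dB admits the integrating factor exp(theta t): d(exp(theta t) X_t) = sigma exp(theta t) dB_t. Integrating from 0 to t gives X_t = x_0 * exp(-theta t) + sigma * int_0^t exp(-theta (t-s)) dB_s for any initial x_0. The Itô integral has variance (by the Itô isometry) sigma^2 * int_0^t exp(-2 theta (t - s)) ds = sigma^2 * (1 - exp(-2 theta t)) / (2 theta), independent of x_0.
With theta = 1/2, sigma = 9/5:
  Var(X_t) = (9/5)^2 * (1 - exp(-2*1/2 t)) / (2 * 1/2) = 81/25 - 81*exp(-t)/25.
As t -> infinity, exp(-2*1/2 t) -> 0, so the stationary variance is sigma^2 / (2 theta) = 81/25.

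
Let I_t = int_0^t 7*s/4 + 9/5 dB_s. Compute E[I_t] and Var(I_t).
E[I_t] = 0; Var(I_t) = t*(1225*t^2 + 3780*t + 3888)/1200

The Itô integral of a deterministic integrand f(s) has mean 0 because each increment f(s) * (B_{s+ds} - B_s) has mean 0. By the Itô isometry:
  Var( int_0^t f(s) dB_s ) = E[ (int_0^t f(s) dB_s)^2 ] = int_0^t f(s)^2 ds.
Here f(s) = 7*s/4 + 9/5, so f(s)^2 = (35*s + 36)^2/400. Integrate:
  int_0^t ((35*s + 36)^2/400) ds = t*(1225*t^2 + 3780*t + 3888)/1200.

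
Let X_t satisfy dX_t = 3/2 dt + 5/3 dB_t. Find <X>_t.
<X>_t = 25*t/9

For an Itô process dX_t = a(t) dt + b(t) dB_t, the quadratic variation is <X>_t = int_0^t b(s)^2 ds (the drift term does not contribute). Here b(s) = 5/3, so
  b(s)^2 = 25/9.
Integrating from 0 to t:
  <X>_t = int_0^t (25/9) ds = 25*t/9.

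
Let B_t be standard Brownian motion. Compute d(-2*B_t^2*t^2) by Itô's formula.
d(-2*B_t^2*t^2) = (2*t*(-2*B_t^2 - t)) dt + (-4*B_t*t^2) dB_t

Itô's formula for f(t, x): d f(t, B_t) = (f_t + (1/2) f_xx) dt + f_x dB_t. Compute partials of f(t, x) = -2*t^2*x^2:
  f_t(t,x)  = -4*t*x^2
  f_x(t,x)  = -4*t^2*x
  f_xx(t,x) = -4*t^2
Assemble drift = f_t + (1/2) f_xx = 2*t*(-t - 2*x^2) and diffusion = f_x = -4*t^2*x. Substituting x = B_t:
  d(-2*B_t^2*t^2) = (2*t*(-2*B_t^2 - t)) dt + (-4*B_t*t^2) dB_t.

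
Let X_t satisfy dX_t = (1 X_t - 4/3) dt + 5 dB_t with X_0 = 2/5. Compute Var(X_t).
Var(X_t) = 25*exp(2*t)/2 - 25/2

The variance V(t) = Var(X_t) satisfies V'(t) = 2 a V(t) + c^2 with V(0) = 0 (drift coefficient is linear in X, diffusion is constant). With a = 1, c = 5, the solution is
  V(t) = (c^2 / (2 a)) * (exp(2 a t) - 1)
       = (5^2 / (2*1)) * (exp(2 t) - 1)
       = 25*exp(2*t)/2 - 25/2.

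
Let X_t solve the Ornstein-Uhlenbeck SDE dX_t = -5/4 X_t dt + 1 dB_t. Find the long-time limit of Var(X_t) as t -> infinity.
lim Var(X_t) = 2/5

The OU SDE dX = -theta X dt + sigma dB admits the integrating factor exp(theta t): d(exp(theta t) X_t) = sigma exp(theta t) dB_t. Integrating from 0 to t gives X_t = x_0 * exp(-theta t) + sigma * int_0^t exp(-theta (t-s)) dB_s for any initial x_0. The Itô integral has variance (by the Itô isometry) sigma^2 * int_0^t exp(-2 theta (t - s)) ds = sigma^2 * (1 - exp(-2 theta t)) / (2 theta), independent of x_0.
With theta = 5/4, sigma = 1:
  Var(X_t) = (1)^2 * (1 - exp(-2*5/4 t)) / (2 * 5/4) = 2/5 - 2*exp(-5*t/2)/5.
As t -> infinity, exp(-2*5/4 t) -> 0, so the stationary variance is sigma^2 / (2 theta) = 2/5.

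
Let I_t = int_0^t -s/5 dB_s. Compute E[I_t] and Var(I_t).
E[I_t] = 0; Var(I_t) = t^3/75

The Itô integral of a deterministic integrand f(s) has mean 0 because each increment f(s) * (B_{s+ds} - B_s) has mean 0. By the Itô isometry:
  Var( int_0^t f(s) dB_s ) = E[ (int_0^t f(s) dB_s)^2 ] = int_0^t f(s)^2 ds.
Here f(s) = -s/5, so f(s)^2 = s^2/25. Integrate:
  int_0^t (s^2/25) ds = t^3/75.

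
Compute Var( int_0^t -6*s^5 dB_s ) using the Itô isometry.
Var = 36*t^11/11

The Itô integral of a deterministic integrand f(s) has mean 0 because each increment f(s) * (B_{s+ds} - B_s) has mean 0. By the Itô isometry:
  Var( int_0^t f(s) dB_s ) = E[ (int_0^t f(s) dB_s)^2 ] = int_0^t f(s)^2 ds.
Here f(s) = -6*s^5, so f(s)^2 = 36*s^10. Integrate:
  int_0^t (36*s^10) ds = 36*t^11/11.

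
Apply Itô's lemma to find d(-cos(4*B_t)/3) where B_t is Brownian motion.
d(-cos(4*B_t)/3) = (8*cos(4*B_t)/3) dt + (4*sin(4*B_t)/3) dB_t

Itô's formula for f(B_t) gives d f(B_t) = f'(B_t) dB_t + (1/2) f''(B_t) dt. Compute derivatives of f(x) = -cos(4*x)/3:
  f'(x)  = 4*sin(4*x)/3
  f''(x) = 16*cos(4*x)/3
Substitute x = B_t and multiply the f'' term by 1/2:
  drift     = (1/2) * (16*cos(4*x)/3) evaluated at B_t = 8*cos(4*B_t)/3
  diffusion = (4*sin(4*x)/3) evaluated at B_t = 4*sin(4*B_t)/3
Therefore d(-cos(4*B_t)/3) = (8*cos(4*B_t)/3) dt + (4*sin(4*B_t)/3) dB_t.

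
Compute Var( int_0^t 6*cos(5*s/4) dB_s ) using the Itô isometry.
Var = 18*t + 36*sin(5*t/2)/5

The Itô integral of a deterministic integrand f(s) has mean 0 because each increment f(s) * (B_{s+ds} - B_s) has mean 0. By the Itô isometry:
  Var( int_0^t f(s) dB_s ) = E[ (int_0^t f(s) dB_s)^2 ] = int_0^t f(s)^2 ds.
Here f(s) = 6*cos(5*s/4), so f(s)^2 = 36*cos(5*s/4)^2. Integrate:
  int_0^t (36*cos(5*s/4)^2) ds = 18*t + 36*sin(5*t/2)/5.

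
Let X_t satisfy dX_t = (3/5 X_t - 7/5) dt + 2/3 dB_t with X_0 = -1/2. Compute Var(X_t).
Var(X_t) = 10*exp(6*t/5)/27 - 10/27

The variance V(t) = Var(X_t) satisfies V'(t) = 2 a V(t) + c^2 with V(0) = 0 (drift coefficient is linear in X, diffusion is constant). With a = 3/5, c = 2/3, the solution is
  V(t) = (c^2 / (2 a)) * (exp(2 a t) - 1)
       = ((2/3)^2 / (2*(3/5))) * (exp((6/5) t) - 1)
       = 10*exp(6*t/5)/27 - 10/27.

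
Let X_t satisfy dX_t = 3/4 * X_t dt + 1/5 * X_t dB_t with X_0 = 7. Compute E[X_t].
E[X_t] = 7*exp(3*t/4)

For GBM dX = mu X dt + sigma X dB with X_0 = x_0, apply Itô to Y = log X: dY = (mu - sigma^2/2) dt + sigma dB, so Y_t = log(x_0) + (mu - sigma^2/2) t + sigma B_t and hence X_t = x_0 * exp((mu - sigma^2/2) t + sigma B_t).
With mu = 3/4, sigma = 1/5, x_0 = 7, this gives:
  X_t = 7 * exp((73/100) * t + (1/5) * B_t).
Since sigma*B_t ~ Normal(0, sigma^2 t), E[exp(sigma*B_t)] = exp(sigma^2 t / 2); so E[X_t] = x_0 * exp((mu - sigma^2/2) t) * exp(sigma^2 t / 2) = x_0 * exp(mu t) = 7*exp(3*t/4).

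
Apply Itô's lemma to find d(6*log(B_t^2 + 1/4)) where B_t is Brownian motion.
d(6*log(B_t^2 + 1/4)) = (24*(1 - 4*B_t^2)/(4*B_t^2 + 1)^2) dt + (48*B_t/(4*B_t^2 + 1)) dB_t

Itô's formula for f(B_t) gives d f(B_t) = f'(B_t) dB_t + (1/2) f''(B_t) dt. Compute derivatives of f(x) = 6*log(x^2 + 1/4):
  f'(x)  = 48*x/(4*x^2 + 1)
  f''(x) = 48*(1 - 4*x^2)/(4*x^2 + 1)^2
Substitute x = B_t and multiply the f'' term by 1/2:
  drift     = (1/2) * (48*(1 - 4*x^2)/(4*x^2 + 1)^2) evaluated at B_t = 24*(1 - 4*B_t^2)/(4*B_t^2 + 1)^2
  diffusion = (48*x/(4*x^2 + 1)) evaluated at B_t = 48*B_t/(4*B_t^2 + 1)
Therefore d(6*log(B_t^2 + 1/4)) = (24*(1 - 4*B_t^2)/(4*B_t^2 + 1)^2) dt + (48*B_t/(4*B_t^2 + 1)) dB_t.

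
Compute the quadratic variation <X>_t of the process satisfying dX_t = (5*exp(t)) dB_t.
<X>_t = 25*exp(2*t)/2 - 25/2

For an Itô process dX_t = a(t) dt + b(t) dB_t, the quadratic variation is <X>_t = int_0^t b(s)^2 ds (the drift term does not contribute). Here b(s) = 5*exp(s), so
  b(s)^2 = 25*exp(2*s).
Integrating from 0 to t:
  <X>_t = int_0^t (25*exp(2*s)) ds = 25*exp(2*t)/2 - 25/2.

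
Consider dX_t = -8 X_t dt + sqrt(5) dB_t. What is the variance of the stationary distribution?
lim Var(X_t) = 5/16

The OU SDE dX = -theta X dt + sigma dB admits the integrating factor exp(theta t): d(exp(theta t) X_t) = sigma exp(theta t) dB_t. Integrating from 0 to t gives X_t = x_0 * exp(-theta t) + sigma * int_0^t exp(-theta (t-s)) dB_s for any initial x_0. The Itô integral has variance (by the Itô isometry) sigma^2 * int_0^t exp(-2 theta (t - s)) ds = sigma^2 * (1 - exp(-2 theta t)) / (2 theta), independent of x_0.
With theta = 8, sigma = sqrt(5):
  Var(X_t) = (sqrt(5))^2 * (1 - exp(-2*8 t)) / (2 * 8) = 5/16 - 5*exp(-16*t)/16.
As t -> infinity, exp(-2*8 t) -> 0, so the stationary variance is sigma^2 / (2 theta) = 5/16.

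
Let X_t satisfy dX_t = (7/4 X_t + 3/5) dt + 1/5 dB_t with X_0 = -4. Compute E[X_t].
E[X_t] = -128*exp(7*t/4)/35 - 12/35

Taking expectations and using E[dB_t] = 0, the mean m(t) = E[X_t] satisfies the ODE m'(t) = a m(t) + b with m(0) = x_0. With a = 7/4, b = 3/5, x_0 = -4, the solution is
  m(t) = x_0 * exp(a t) + (b/a) * (exp(a t) - 1)
       = (-4) * exp((7/4) t) + ((3/5)/(7/4)) * (exp((7/4) t) - 1)
       = -128*exp(7*t/4)/35 - 12/35.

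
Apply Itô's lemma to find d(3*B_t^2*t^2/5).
d(3*B_t^2*t^2/5) = (3*t*(2*B_t^2 + t)/5) dt + (6*B_t*t^2/5) dB_t

Itô's formula for f(t, x): d f(t, B_t) = (f_t + (1/2) f_xx) dt + f_x dB_t. Compute partials of f(t, x) = 3*t^2*x^2/5:
  f_t(t,x)  = 6*t*x^2/5
  f_x(t,x)  = 6*t^2*x/5
  f_xx(t,x) = 6*t^2/5
Assemble drift = f_t + (1/2) f_xx = 3*t*(t + 2*x^2)/5 and diffusion = f_x = 6*t^2*x/5. Substituting x = B_t:
  d(3*B_t^2*t^2/5) = (3*t*(2*B_t^2 + t)/5) dt + (6*B_t*t^2/5) dB_t.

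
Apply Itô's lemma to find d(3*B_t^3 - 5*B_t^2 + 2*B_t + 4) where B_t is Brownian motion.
d(3*B_t^3 - 5*B_t^2 + 2*B_t + 4) = (9*B_t - 5) dt + (9*B_t^2 - 10*B_t + 2) dB_t

Itô's formula for f(B_t) gives d f(B_t) = f'(B_t) dB_t + (1/2) f''(B_t) dt. Compute derivatives of f(x) = 3*x^3 - 5*x^2 + 2*x + 4:
  f'(x)  = 9*x^2 - 10*x + 2
  f''(x) = 18*x - 10
Substitute x = B_t and multiply the f'' term by 1/2:
  drift     = (1/2) * (18*x - 10) evaluated at B_t = 9*B_t - 5
  diffusion = (9*x^2 - 10*x + 2) evaluated at B_t = 9*B_t^2 - 10*B_t + 2
Therefore d(3*B_t^3 - 5*B_t^2 + 2*B_t + 4) = (9*B_t - 5) dt + (9*B_t^2 - 10*B_t + 2) dB_t.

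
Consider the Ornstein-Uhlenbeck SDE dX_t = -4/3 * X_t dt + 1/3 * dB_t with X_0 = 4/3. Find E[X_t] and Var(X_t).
E[X_t] = 4*exp(-4*t/3)/3; Var(X_t) = 1/24 - exp(-8*t/3)/24

The OU SDE dX = -theta X dt + sigma dB admits the integrating factor exp(theta t): d(exp(theta t) X_t) = sigma exp(theta t) dB_t. Integrating from 0 to t:
  X_t = x_0 * exp(-theta t) + sigma * int_0^t exp(-theta (t-s)) dB_s.
The Itô integral has mean 0 and (by the Itô isometry) variance sigma^2 * int_0^t exp(-2 theta (t - s)) ds = sigma^2 * (1 - exp(-2 theta t)) / (2 theta).
With theta = 4/3, sigma = 1/3, x_0 = 4/3:
  E[X_t] = 4/3 * exp(-4/3 t) = 4*exp(-4*t/3)/3
  Var(X_t) = (1/3)^2 * (1 - exp(-2*4/3 t)) / (2 * 4/3) = 1/24 - exp(-8*t/3)/24.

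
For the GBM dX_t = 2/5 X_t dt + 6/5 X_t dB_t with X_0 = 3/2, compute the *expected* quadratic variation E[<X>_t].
E[<X>_t] = 81*exp(56*t/25)/56 - 81/56

<X>_t = int_0^t ((6/5) * X_s)^2 ds. Taking expectation inside the integral: E[<X>_t] = (6/5)^2 * int_0^t E[X_s^2] ds. For GBM, E[X_s^2] = x_0^2 * exp((2 mu + sigma^2) s). Integrating:
  E[<X>_t] = (6/5)^2 * (3/2)^2 * (exp((2*(2/5) + (6/5)^2) t) - 1) / (2*(2/5) + (6/5)^2)
           = (6/5)^2 * (3/2)^2 * (exp((56/25) t) - 1) / (56/25) = 81*exp(56*t/25)/56 - 81/56.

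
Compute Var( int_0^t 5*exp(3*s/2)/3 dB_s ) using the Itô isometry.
Var = 25*exp(3*t)/27 - 25/27

The Itô integral of a deterministic integrand f(s) has mean 0 because each increment f(s) * (B_{s+ds} - B_s) has mean 0. By the Itô isometry:
  Var( int_0^t f(s) dB_s ) = E[ (int_0^t f(s) dB_s)^2 ] = int_0^t f(s)^2 ds.
Here f(s) = 5*exp(3*s/2)/3, so f(s)^2 = 25*exp(3*s)/9. Integrate:
  int_0^t (25*exp(3*s)/9) ds = 25*exp(3*t)/27 - 25/27.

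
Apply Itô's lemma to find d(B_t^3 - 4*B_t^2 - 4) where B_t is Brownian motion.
d(B_t^3 - 4*B_t^2 - 4) = (3*B_t - 4) dt + (B_t*(3*B_t - 8)) dB_t

Itô's formula for f(B_t) gives d f(B_t) = f'(B_t) dB_t + (1/2) f''(B_t) dt. Compute derivatives of f(x) = x^3 - 4*x^2 - 4:
  f'(x)  = x*(3*x - 8)
  f''(x) = 6*x - 8
Substitute x = B_t and multiply the f'' term by 1/2:
  drift     = (1/2) * (6*x - 8) evaluated at B_t = 3*B_t - 4
  diffusion = (x*(3*x - 8)) evaluated at B_t = B_t*(3*B_t - 8)
Therefore d(B_t^3 - 4*B_t^2 - 4) = (3*B_t - 4) dt + (B_t*(3*B_t - 8)) dB_t.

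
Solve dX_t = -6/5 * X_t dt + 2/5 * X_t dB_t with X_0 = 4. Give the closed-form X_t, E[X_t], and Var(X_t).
X_t = 4 * exp((-32/25) t + (2/5) B_t); E[X_t] = 4*exp(-6*t/5); Var(X_t) = (16*exp(4*t/25) - 16)*exp(-12*t/5)

For GBM dX = mu X dt + sigma X dB with X_0 = x_0, apply Itô to Y = log X: dY = (mu - sigma^2/2) dt + sigma dB, so Y_t = log(x_0) + (mu - sigma^2/2) t + sigma B_t and hence X_t = x_0 * exp((mu - sigma^2/2) t + sigma B_t).
With mu = -6/5, sigma = 2/5, x_0 = 4, this gives:
  X_t = 4 * exp((-32/25) * t + (2/5) * B_t).
Since sigma*B_t ~ Normal(0, sigma^2 t), E[exp(sigma*B_t)] = exp(sigma^2 t / 2); so E[X_t] = x_0 * exp((mu - sigma^2/2) t) * exp(sigma^2 t / 2) = x_0 * exp(mu t) = 4*exp(-6*t/5).
Var(X_t) = E[X_t^2] - (E[X_t])^2 = x_0^2 * exp(2 mu t) * (exp(sigma^2 t) - 1) = (16*exp(4*t/25) - 16)*exp(-12*t/5).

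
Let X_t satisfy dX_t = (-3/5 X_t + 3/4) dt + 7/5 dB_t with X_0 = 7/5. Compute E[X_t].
E[X_t] = 5/4 + 3*exp(-3*t/5)/20

Taking expectations and using E[dB_t] = 0, the mean m(t) = E[X_t] satisfies the ODE m'(t) = a m(t) + b with m(0) = x_0. With a = -3/5, b = 3/4, x_0 = 7/5, the solution is
  m(t) = x_0 * exp(a t) + (b/a) * (exp(a t) - 1)
       = (7/5) * exp((-3/5) t) + ((3/4)/(-3/5)) * (exp((-3/5) t) - 1)
       = 5/4 + 3*exp(-3*t/5)/20.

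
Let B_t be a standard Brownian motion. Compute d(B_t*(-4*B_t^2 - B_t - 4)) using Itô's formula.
d(B_t*(-4*B_t^2 - B_t - 4)) = (-12*B_t - 1) dt + (-12*B_t^2 - 2*B_t - 4) dB_t

Itô's formula for f(B_t) gives d f(B_t) = f'(B_t) dB_t + (1/2) f''(B_t) dt. Compute derivatives of f(x) = x*(-4*x^2 - x - 4):
  f'(x)  = -12*x^2 - 2*x - 4
  f''(x) = -24*x - 2
Substitute x = B_t and multiply the f'' term by 1/2:
  drift     = (1/2) * (-24*x - 2) evaluated at B_t = -12*B_t - 1
  diffusion = (-12*x^2 - 2*x - 4) evaluated at B_t = -12*B_t^2 - 2*B_t - 4
Therefore d(B_t*(-4*B_t^2 - B_t - 4)) = (-12*B_t - 1) dt + (-12*B_t^2 - 2*B_t - 4) dB_t.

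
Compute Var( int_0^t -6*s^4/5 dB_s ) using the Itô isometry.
Var = 4*t^9/25

The Itô integral of a deterministic integrand f(s) has mean 0 because each increment f(s) * (B_{s+ds} - B_s) has mean 0. By the Itô isometry:
  Var( int_0^t f(s) dB_s ) = E[ (int_0^t f(s) dB_s)^2 ] = int_0^t f(s)^2 ds.
Here f(s) = -6*s^4/5, so f(s)^2 = 36*s^8/25. Integrate:
  int_0^t (36*s^8/25) ds = 4*t^9/25.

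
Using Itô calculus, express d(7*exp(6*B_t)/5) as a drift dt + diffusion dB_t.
d(7*exp(6*B_t)/5) = (126*exp(6*B_t)/5) dt + (42*exp(6*B_t)/5) dB_t

Itô's formula for f(B_t) gives d f(B_t) = f'(B_t) dB_t + (1/2) f''(B_t) dt. Compute derivatives of f(x) = 7*exp(6*x)/5:
  f'(x)  = 42*exp(6*x)/5
  f''(x) = 252*exp(6*x)/5
Substitute x = B_t and multiply the f'' term by 1/2:
  drift     = (1/2) * (252*exp(6*x)/5) evaluated at B_t = 126*exp(6*B_t)/5
  diffusion = (42*exp(6*x)/5) evaluated at B_t = 42*exp(6*B_t)/5
Therefore d(7*exp(6*B_t)/5) = (126*exp(6*B_t)/5) dt + (42*exp(6*B_t)/5) dB_t.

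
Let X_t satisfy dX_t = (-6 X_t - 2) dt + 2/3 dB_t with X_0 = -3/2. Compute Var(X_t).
Var(X_t) = 1/27 - exp(-12*t)/27

The variance V(t) = Var(X_t) satisfies V'(t) = 2 a V(t) + c^2 with V(0) = 0 (drift coefficient is linear in X, diffusion is constant). With a = -6, c = 2/3, the solution is
  V(t) = (c^2 / (2 a)) * (exp(2 a t) - 1)
       = ((2/3)^2 / (2*(-6))) * (exp((-12) t) - 1)
       = 1/27 - exp(-12*t)/27.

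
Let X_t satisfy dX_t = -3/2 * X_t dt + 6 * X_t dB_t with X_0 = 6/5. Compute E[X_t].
E[X_t] = 6*exp(-3*t/2)/5

For GBM dX = mu X dt + sigma X dB with X_0 = x_0, apply Itô to Y = log X: dY = (mu - sigma^2/2) dt + sigma dB, so Y_t = log(x_0) + (mu - sigma^2/2) t + sigma B_t and hence X_t = x_0 * exp((mu - sigma^2/2) t + sigma B_t).
With mu = -3/2, sigma = 6, x_0 = 6/5, this gives:
  X_t = 6/5 * exp((-39/2) * t + (6) * B_t).
Since sigma*B_t ~ Normal(0, sigma^2 t), E[exp(sigma*B_t)] = exp(sigma^2 t / 2); so E[X_t] = x_0 * exp((mu - sigma^2/2) t) * exp(sigma^2 t / 2) = x_0 * exp(mu t) = 6*exp(-3*t/2)/5.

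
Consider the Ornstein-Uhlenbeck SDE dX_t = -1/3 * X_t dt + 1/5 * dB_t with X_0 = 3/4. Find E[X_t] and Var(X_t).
E[X_t] = 3*exp(-t/3)/4; Var(X_t) = 3/50 - 3*exp(-2*t/3)/50

The OU SDE dX = -theta X dt + sigma dB admits the integrating factor exp(theta t): d(exp(theta t) X_t) = sigma exp(theta t) dB_t. Integrating from 0 to t:
  X_t = x_0 * exp(-theta t) + sigma * int_0^t exp(-theta (t-s)) dB_s.
The Itô integral has mean 0 and (by the Itô isometry) variance sigma^2 * int_0^t exp(-2 theta (t - s)) ds = sigma^2 * (1 - exp(-2 theta t)) / (2 theta).
With theta = 1/3, sigma = 1/5, x_0 = 3/4:
  E[X_t] = 3/4 * exp(-1/3 t) = 3*exp(-t/3)/4
  Var(X_t) = (1/5)^2 * (1 - exp(-2*1/3 t)) / (2 * 1/3) = 3/50 - 3*exp(-2*t/3)/50.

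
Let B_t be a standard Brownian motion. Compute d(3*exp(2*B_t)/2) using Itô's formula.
d(3*exp(2*B_t)/2) = (3*exp(2*B_t)) dt + (3*exp(2*B_t)) dB_t

Itô's formula for f(B_t) gives d f(B_t) = f'(B_t) dB_t + (1/2) f''(B_t) dt. Compute derivatives of f(x) = 3*exp(2*x)/2:
  f'(x)  = 3*exp(2*x)
  f''(x) = 6*exp(2*x)
Substitute x = B_t and multiply the f'' term by 1/2:
  drift     = (1/2) * (6*exp(2*x)) evaluated at B_t = 3*exp(2*B_t)
  diffusion = (3*exp(2*x)) evaluated at B_t = 3*exp(2*B_t)
Therefore d(3*exp(2*B_t)/2) = (3*exp(2*B_t)) dt + (3*exp(2*B_t)) dB_t.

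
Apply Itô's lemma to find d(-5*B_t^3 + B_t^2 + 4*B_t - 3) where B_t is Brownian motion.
d(-5*B_t^3 + B_t^2 + 4*B_t - 3) = (1 - 15*B_t) dt + (-15*B_t^2 + 2*B_t + 4) dB_t

Itô's formula for f(B_t) gives d f(B_t) = f'(B_t) dB_t + (1/2) f''(B_t) dt. Compute derivatives of f(x) = -5*x^3 + x^2 + 4*x - 3:
  f'(x)  = -15*x^2 + 2*x + 4
  f''(x) = 2 - 30*x
Substitute x = B_t and multiply the f'' term by 1/2:
  drift     = (1/2) * (2 - 30*x) evaluated at B_t = 1 - 15*B_t
  diffusion = (-15*x^2 + 2*x + 4) evaluated at B_t = -15*B_t^2 + 2*B_t + 4
Therefore d(-5*B_t^3 + B_t^2 + 4*B_t - 3) = (1 - 15*B_t) dt + (-15*B_t^2 + 2*B_t + 4) dB_t.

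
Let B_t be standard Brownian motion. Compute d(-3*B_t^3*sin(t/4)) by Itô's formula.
d(-3*B_t^3*sin(t/4)) = (-3*B_t*(B_t^2*cos(t/4) + 12*sin(t/4))/4) dt + (-9*B_t^2*sin(t/4)) dB_t

Itô's formula for f(t, x): d f(t, B_t) = (f_t + (1/2) f_xx) dt + f_x dB_t. Compute partials of f(t, x) = -3*x^3*sin(t/4):
  f_t(t,x)  = -3*x^3*cos(t/4)/4
  f_x(t,x)  = -9*x^2*sin(t/4)
  f_xx(t,x) = -18*x*sin(t/4)
Assemble drift = f_t + (1/2) f_xx = -3*x*(x^2*cos(t/4) + 12*sin(t/4))/4 and diffusion = f_x = -9*x^2*sin(t/4). Substituting x = B_t:
  d(-3*B_t^3*sin(t/4)) = (-3*B_t*(B_t^2*cos(t/4) + 12*sin(t/4))/4) dt + (-9*B_t^2*sin(t/4)) dB_t.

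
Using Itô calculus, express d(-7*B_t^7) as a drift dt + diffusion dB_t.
d(-7*B_t^7) = (-147*B_t^5) dt + (-49*B_t^6) dB_t

Itô's formula for f(B_t) gives d f(B_t) = f'(B_t) dB_t + (1/2) f''(B_t) dt. Compute derivatives of f(x) = -7*x^7:
  f'(x)  = -49*x^6
  f''(x) = -294*x^5
Substitute x = B_t and multiply the f'' term by 1/2:
  drift     = (1/2) * (-294*x^5) evaluated at B_t = -147*B_t^5
  diffusion = (-49*x^6) evaluated at B_t = -49*B_t^6
Therefore d(-7*B_t^7) = (-147*B_t^5) dt + (-49*B_t^6) dB_t.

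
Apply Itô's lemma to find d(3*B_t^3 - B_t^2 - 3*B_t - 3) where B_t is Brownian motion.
d(3*B_t^3 - B_t^2 - 3*B_t - 3) = (9*B_t - 1) dt + (9*B_t^2 - 2*B_t - 3) dB_t

Itô's formula for f(B_t) gives d f(B_t) = f'(B_t) dB_t + (1/2) f''(B_t) dt. Compute derivatives of f(x) = 3*x^3 - x^2 - 3*x - 3:
  f'(x)  = 9*x^2 - 2*x - 3
  f''(x) = 18*x - 2
Substitute x = B_t and multiply the f'' term by 1/2:
  drift     = (1/2) * (18*x - 2) evaluated at B_t = 9*B_t - 1
  diffusion = (9*x^2 - 2*x - 3) evaluated at B_t = 9*B_t^2 - 2*B_t - 3
Therefore d(3*B_t^3 - B_t^2 - 3*B_t - 3) = (9*B_t - 1) dt + (9*B_t^2 - 2*B_t - 3) dB_t.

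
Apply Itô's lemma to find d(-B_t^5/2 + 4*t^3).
d(-B_t^5/2 + 4*t^3) = (-5*B_t^3 + 12*t^2) dt + (-5*B_t^4/2) dB_t

Itô's formula for f(t, x): d f(t, B_t) = (f_t + (1/2) f_xx) dt + f_x dB_t. Compute partials of f(t, x) = 4*t^3 - x^5/2:
  f_t(t,x)  = 12*t^2
  f_x(t,x)  = -5*x^4/2
  f_xx(t,x) = -10*x^3
Assemble drift = f_t + (1/2) f_xx = 12*t^2 - 5*x^3 and diffusion = f_x = -5*x^4/2. Substituting x = B_t:
  d(-B_t^5/2 + 4*t^3) = (-5*B_t^3 + 12*t^2) dt + (-5*B_t^4/2) dB_t.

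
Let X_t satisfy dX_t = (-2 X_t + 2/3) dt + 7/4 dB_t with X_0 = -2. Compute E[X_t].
E[X_t] = 1/3 - 7*exp(-2*t)/3

Taking expectations and using E[dB_t] = 0, the mean m(t) = E[X_t] satisfies the ODE m'(t) = a m(t) + b with m(0) = x_0. With a = -2, b = 2/3, x_0 = -2, the solution is
  m(t) = x_0 * exp(a t) + (b/a) * (exp(a t) - 1)
       = (-2) * exp((-2) t) + ((2/3)/(-2)) * (exp((-2) t) - 1)
       = 1/3 - 7*exp(-2*t)/3.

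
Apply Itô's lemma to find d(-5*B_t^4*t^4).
d(-5*B_t^4*t^4) = (B_t^2*t^3*(-20*B_t^2 - 30*t)) dt + (-20*B_t^3*t^4) dB_t

Itô's formula for f(t, x): d f(t, B_t) = (f_t + (1/2) f_xx) dt + f_x dB_t. Compute partials of f(t, x) = -5*t^4*x^4:
  f_t(t,x)  = -20*t^3*x^4
  f_x(t,x)  = -20*t^4*x^3
  f_xx(t,x) = -60*t^4*x^2
Assemble drift = f_t + (1/2) f_xx = t^3*x^2*(-30*t - 20*x^2) and diffusion = f_x = -20*t^4*x^3. Substituting x = B_t:
  d(-5*B_t^4*t^4) = (B_t^2*t^3*(-20*B_t^2 - 30*t)) dt + (-20*B_t^3*t^4) dB_t.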